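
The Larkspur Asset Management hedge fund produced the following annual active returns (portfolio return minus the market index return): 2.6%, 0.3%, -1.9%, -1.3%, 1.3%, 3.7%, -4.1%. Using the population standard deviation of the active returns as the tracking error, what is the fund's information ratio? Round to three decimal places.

0.034

μ = (2.6 + 0.3 − 1.9 − 1.3 + 1.3 + 3.7 − 4.1) / 7 = 0.60 / 7 = 0.0857%
Σ(r − μ)² = (2.6 − 0.0857)² + (0.3 − 0.0857)² + … = 44.2886
population σ = √(44.2886 / 7) = √6.3269 = 2.5153%
IR = μ / tracking error = 0.0857 / 2.5153 = 0.0341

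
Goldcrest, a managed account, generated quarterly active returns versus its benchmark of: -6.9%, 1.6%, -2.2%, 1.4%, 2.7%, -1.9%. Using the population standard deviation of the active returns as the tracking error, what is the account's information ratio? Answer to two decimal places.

r̄ = (-6.9 + 1.6 − 2.2 + 1.4 + 2.7 − 1.9) / 6 = -5.30 / 6 = -0.8833%
Population std dev = √[63.1883 / 6] = 3.2452%
IR = r̄ / tracking error = -0.8833 / 3.2452 = -0.2722

-0.27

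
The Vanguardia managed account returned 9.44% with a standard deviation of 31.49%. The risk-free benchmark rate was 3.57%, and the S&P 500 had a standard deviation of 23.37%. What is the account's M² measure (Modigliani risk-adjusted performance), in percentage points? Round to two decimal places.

Sharpe = (Rp − Rf) / σp = (9.44% − 3.57%) / 31.49% = 0.1864
M² = Rf + Sharpe × σm = 3.57% + 0.1864 × 23.37% = 7.9262%

7.93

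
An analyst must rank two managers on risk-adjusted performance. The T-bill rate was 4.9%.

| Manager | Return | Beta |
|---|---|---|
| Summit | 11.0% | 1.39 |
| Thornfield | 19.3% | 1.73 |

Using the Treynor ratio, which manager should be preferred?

Summit: Treynor = (11.0% − 4.9%) / 1.39 = 4.388
Thornfield: Treynor = (19.3% − 4.9%) / 1.73 = 8.324
Highest: Thornfield (8.324).

Thornfield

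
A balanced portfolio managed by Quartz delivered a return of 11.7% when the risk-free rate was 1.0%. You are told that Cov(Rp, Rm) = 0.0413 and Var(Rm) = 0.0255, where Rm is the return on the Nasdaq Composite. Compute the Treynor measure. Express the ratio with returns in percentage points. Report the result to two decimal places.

6.61

β = Cov / Var = 0.0413 / 0.0255 = 1.6196
Treynor = (Rp − Rf) / β = (11.7% − 1.0%) / 1.6196 = 10.70 / 1.6196 = 6.6066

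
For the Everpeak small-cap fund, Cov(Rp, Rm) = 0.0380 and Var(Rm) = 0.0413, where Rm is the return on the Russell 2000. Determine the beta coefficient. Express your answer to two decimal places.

0.92

β = Cov(Rp, Rm) / Var(Rm) = 0.0380 / 0.0413 = 0.9201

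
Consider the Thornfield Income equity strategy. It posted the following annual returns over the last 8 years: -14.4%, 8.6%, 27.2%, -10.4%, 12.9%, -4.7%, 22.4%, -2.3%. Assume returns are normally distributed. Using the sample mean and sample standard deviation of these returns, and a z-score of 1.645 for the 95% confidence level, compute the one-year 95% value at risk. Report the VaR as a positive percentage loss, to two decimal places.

r̄ = (-14.4 + 8.6 + 27.2 − 10.4 + 12.9 − 4.7 + 22.4 − 2.3) / 8 = 4.9125%
Sample std dev = √[1631.8088 / 7] = 15.2681%
VaR = −(r̄ − z·σ) = −(4.9125 − 1.645 × 15.2681) = −(-20.2035) = 20.2035%

20.20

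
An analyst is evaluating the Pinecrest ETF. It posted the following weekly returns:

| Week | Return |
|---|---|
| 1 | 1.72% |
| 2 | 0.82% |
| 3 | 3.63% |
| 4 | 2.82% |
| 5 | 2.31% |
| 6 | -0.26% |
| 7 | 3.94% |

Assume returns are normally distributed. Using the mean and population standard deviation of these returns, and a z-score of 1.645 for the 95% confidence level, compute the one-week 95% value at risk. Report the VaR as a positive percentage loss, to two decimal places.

0.16

r̄ = (1.72 + 0.82 + 3.63 + 2.82 + 2.31 − 0.26 + 3.94) / 7 = 2.1400%
Population σ = √[Σ(r − r̄)² / 7] = √[13.6302 / 7] = √1.9472 = 1.3954%
VaR = −(r̄ − z·σ) = −(2.1400 − 1.645 × 1.3954) = −(-0.1554) = 0.1554%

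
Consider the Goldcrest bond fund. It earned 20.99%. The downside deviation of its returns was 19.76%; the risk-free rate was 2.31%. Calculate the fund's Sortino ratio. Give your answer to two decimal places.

Sortino = (Rp − Rf) / σd = (20.99% − 2.31%) / 19.76% = 18.68% / 19.76% = 0.9453

0.95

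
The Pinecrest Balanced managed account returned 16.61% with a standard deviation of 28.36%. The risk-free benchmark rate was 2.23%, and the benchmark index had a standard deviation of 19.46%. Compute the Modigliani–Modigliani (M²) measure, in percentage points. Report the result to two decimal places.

12.10

Sharpe = (Rp − Rf) / σp = (16.61% − 2.23%) / 28.36% = 0.5071
M² = Rf + Sharpe × σm = 2.23% + 0.5071 × 19.46% = 12.0982%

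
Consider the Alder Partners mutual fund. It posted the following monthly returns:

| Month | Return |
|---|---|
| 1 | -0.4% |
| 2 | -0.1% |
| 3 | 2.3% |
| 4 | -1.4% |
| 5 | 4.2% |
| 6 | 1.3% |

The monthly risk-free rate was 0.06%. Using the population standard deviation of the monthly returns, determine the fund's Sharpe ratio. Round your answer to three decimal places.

0.494

r̄ = (-0.4 − 0.1 + 2.3 − 1.4 + 4.2 + 1.3) / 6 = 0.9833%
Σ(r − r̄)² = 20.9483; population σ = √(20.9483/6) = 1.8685%
Sharpe = (r̄ − rf) / σ = (0.9833 − 0.06) / 1.8685 = 0.9233 / 1.8685 = 0.4941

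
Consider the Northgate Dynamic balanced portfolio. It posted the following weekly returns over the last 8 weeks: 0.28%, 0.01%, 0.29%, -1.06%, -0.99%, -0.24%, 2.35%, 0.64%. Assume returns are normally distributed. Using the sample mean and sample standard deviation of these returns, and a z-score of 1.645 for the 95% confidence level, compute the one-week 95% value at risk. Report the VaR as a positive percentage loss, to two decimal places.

1.60

Mean return μ = 1.280 / 8 = 0.1600%
Σ(r − μ)² = (0.28 − 0.1600)² + (0.01 − 0.1600)² + (0.29 − 0.1600)² + … = 8.0512
sample σ = √(8.0512 / 7) = √1.1502 = 1.0725%
VaR = −(μ − z·σ) = −(0.1600 − 1.645 × 1.0725) = −(-1.6043) = 1.6043%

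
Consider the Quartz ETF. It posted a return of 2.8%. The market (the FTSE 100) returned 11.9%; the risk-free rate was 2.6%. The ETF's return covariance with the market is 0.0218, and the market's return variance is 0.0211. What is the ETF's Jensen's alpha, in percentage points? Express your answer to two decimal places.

-9.41

β = Cov / Var = 0.0218 / 0.0211 = 1.0332
E[R] = Rf + β(Rm − Rf) = 2.6% + 1.0332 × (11.9% − 2.6%) = 12.2088%
α = Rp − E[R] = 2.8% − 12.2088% = -9.4088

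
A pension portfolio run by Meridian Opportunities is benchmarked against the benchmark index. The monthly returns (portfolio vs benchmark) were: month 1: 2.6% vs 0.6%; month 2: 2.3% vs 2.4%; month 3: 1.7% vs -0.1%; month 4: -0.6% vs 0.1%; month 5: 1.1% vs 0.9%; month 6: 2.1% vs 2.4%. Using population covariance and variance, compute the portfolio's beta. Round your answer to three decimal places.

0.528

r̄p = 1.5333%,  r̄m = 1.0500%
Cov = Σ(rp − r̄p)(rm − r̄m) / 6 = 0.5367
Var(rm) = Σ(rm − r̄m)² / 6 = 1.0158
β = Cov / Var = 0.5367 / 1.0158 = 0.5284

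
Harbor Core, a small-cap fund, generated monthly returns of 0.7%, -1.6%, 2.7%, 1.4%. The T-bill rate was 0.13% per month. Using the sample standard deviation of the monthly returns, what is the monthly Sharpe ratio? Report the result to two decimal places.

μ = (0.7 − 1.6 + 2.7 + 1.4) / 4 = 3.20 / 4 = 0.8000%
Σ(r − μ)² = (0.7 − 0.8000)² + (-1.6 − 0.8000)² + (2.7 − 0.8000)² + … = 9.7400
sample σ = √(9.7400 / 3) = √3.2467 = 1.8019%
Sharpe = (μ − rf) / σ = (0.8000 − 0.13) / 1.8019 = 0.6700 / 1.8019 = 0.3718

0.37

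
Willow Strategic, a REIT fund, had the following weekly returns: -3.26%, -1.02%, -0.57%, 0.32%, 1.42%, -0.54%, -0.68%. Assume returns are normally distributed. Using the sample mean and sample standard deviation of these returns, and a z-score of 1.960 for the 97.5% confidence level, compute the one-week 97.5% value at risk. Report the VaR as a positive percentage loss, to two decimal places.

Mean return r̄ = -4.330 / 7 = -0.6186%
Σ(r − r̄)² = (-3.26 − (-0.6186))² + (-1.02 − (-0.6186))² + (-0.57 − (-0.6186))² + … = 12.1873
sample σ = √(12.1873 / 6) = √2.0312 = 1.4252%
VaR = −(r̄ − z·σ) = −(-0.6186 − 1.960 × 1.4252) = −(-3.4120) = 3.4120%

3.41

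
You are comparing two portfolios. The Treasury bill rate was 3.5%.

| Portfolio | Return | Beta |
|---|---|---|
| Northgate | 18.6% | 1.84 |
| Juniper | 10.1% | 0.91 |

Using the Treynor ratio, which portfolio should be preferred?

Northgate: Treynor = (18.6% − 3.5%) / 1.84 = 8.207
Juniper: Treynor = (10.1% − 3.5%) / 0.91 = 7.253
Highest: Northgate (8.207).

Northgate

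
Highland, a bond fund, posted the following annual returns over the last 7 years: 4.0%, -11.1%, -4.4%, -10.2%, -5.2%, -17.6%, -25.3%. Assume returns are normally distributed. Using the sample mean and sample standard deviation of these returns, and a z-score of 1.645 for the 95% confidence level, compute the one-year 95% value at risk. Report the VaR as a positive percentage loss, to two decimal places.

25.63

μ = (4 − 11.1 − 4.4 − 10.2 − 5.2 − 17.6 − 25.3) / 7 = -9.9714%
Sample σ = √[Σ(r − μ)² / 6] = √[543.4943 / 6] = √90.5824 = 9.5175%
VaR = −(μ − z·σ) = −(-9.9714 − 1.645 × 9.5175) = −(-25.6277) = 25.6277%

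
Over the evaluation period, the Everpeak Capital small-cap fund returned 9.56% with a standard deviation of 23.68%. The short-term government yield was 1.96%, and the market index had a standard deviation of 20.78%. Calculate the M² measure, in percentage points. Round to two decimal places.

Sharpe = (Rp − Rf) / σp = (9.56% − 1.96%) / 23.68% = 0.3209
M² = Rf + Sharpe × σm = 1.96% + 0.3209 × 20.78% = 8.6283%

8.63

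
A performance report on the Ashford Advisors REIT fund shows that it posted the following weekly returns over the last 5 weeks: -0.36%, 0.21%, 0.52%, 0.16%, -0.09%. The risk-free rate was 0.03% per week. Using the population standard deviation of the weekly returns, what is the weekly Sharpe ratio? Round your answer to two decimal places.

r̄ = (-0.36 + 0.21 + 0.52 + 0.16 − 0.09) / 5 = 0.0880%
Population std dev = √[0.4391 / 5] = 0.2963%
Sharpe = (r̄ − rf) / σ = (0.0880 − 0.03) / 0.2963 = 0.0580 / 0.2963 = 0.1957

0.20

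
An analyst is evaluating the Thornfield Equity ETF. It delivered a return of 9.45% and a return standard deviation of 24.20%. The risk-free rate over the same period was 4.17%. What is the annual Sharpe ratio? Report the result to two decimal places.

0.22

Sharpe = (Rp − Rf) / σp = (9.45% − 4.17%) / 24.20% = 5.28% / 24.20% = 0.2182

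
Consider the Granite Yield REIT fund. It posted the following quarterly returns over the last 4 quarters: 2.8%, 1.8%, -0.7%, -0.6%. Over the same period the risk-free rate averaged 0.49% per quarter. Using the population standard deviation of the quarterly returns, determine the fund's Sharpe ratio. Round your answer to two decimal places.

0.22

r̄ = (2.8 + 1.8 − 0.7 − 0.6) / 4 = 3.30 / 4 = 0.8250%
Σ(r − r̄)² = 9.2075; population σ = √(9.2075/4) = 1.5172%
Sharpe = (r̄ − rf) / σ = (0.8250 − 0.49) / 1.5172 = 0.3350 / 1.5172 = 0.2208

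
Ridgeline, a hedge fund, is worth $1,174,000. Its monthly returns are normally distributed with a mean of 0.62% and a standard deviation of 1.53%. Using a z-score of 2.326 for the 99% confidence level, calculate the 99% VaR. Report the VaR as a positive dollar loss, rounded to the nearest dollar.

Return at the 99% tail: μ − z·σ = 0.62% − 2.326 × 1.53% = 0.62 − 3.55878 = -2.93878%
VaR = −(-2.93878%) × $1,174,000 = 2.93878% × $1,174,000 = $34,501

$34,501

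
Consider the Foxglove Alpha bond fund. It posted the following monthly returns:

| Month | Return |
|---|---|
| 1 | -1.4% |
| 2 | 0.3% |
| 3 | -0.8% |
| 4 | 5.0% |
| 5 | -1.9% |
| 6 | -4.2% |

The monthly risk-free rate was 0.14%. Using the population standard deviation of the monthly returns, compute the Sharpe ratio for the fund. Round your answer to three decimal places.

-0.228

μ = (-1.4 + 0.3 − 0.8 + 5 − 1.9 − 4.2) / 6 = -0.5000%
Population std dev = √[47.4400 / 6] = 2.8119%
Sharpe = (μ − rf) / σ = (-0.5000 − 0.14) / 2.8119 = -0.6400 / 2.8119 = -0.2276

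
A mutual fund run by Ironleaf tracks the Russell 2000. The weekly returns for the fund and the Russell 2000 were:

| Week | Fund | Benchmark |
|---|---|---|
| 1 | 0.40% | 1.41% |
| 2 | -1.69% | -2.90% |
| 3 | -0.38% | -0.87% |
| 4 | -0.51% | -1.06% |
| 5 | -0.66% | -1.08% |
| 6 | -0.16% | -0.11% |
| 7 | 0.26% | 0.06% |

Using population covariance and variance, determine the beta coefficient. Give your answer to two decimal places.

r̄p = -0.3914%,  r̄m = -0.6500%
Cov = Σ(rp − r̄p)(rm − r̄m) / 7 = 0.7573
Var(rm) = Σ(rm − r̄m)² / 7 = 1.5005
β = Cov / Var = 0.7573 / 1.5005 = 0.5047

0.50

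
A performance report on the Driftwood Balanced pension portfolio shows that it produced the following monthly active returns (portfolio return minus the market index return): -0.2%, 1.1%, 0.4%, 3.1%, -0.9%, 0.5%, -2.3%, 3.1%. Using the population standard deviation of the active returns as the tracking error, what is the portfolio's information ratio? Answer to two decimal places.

0.35

r̄ = (-0.2 + 1.1 + 0.4 + 3.1 − 0.9 + 0.5 − 2.3 + 3.1) / 8 = 4.80 / 8 = 0.6000%
Population σ = √[Σ(r − r̄)² / 8] = √[24.1000 / 8] = √3.0125 = 1.7357%
IR = r̄ / tracking error = 0.6000 / 1.7357 = 0.3457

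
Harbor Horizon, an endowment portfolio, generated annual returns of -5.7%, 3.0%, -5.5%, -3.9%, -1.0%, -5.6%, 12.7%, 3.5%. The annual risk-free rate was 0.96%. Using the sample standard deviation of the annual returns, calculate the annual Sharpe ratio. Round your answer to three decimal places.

r̄ = (-5.7 + 3 − 5.5 − 3.9 − 1 − 5.6 + 12.7 + 3.5) / 8 = -2.50 / 8 = -0.3125%
Σ(r − r̄)² = 292.0688; sample σ = √(292.0688/7) = 6.4594%
Sharpe = (r̄ − rf) / σ = (-0.3125 − 0.96) / 6.4594 = -1.2725 / 6.4594 = -0.1970

-0.197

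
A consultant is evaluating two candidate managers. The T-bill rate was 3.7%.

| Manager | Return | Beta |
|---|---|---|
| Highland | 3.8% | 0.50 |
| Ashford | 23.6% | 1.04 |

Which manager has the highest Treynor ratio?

Highland: Treynor = (3.8% − 3.7%) / 0.50 = 0.200
Ashford: Treynor = (23.6% − 3.7%) / 1.04 = 19.135
Highest: Ashford (19.135).

Ashford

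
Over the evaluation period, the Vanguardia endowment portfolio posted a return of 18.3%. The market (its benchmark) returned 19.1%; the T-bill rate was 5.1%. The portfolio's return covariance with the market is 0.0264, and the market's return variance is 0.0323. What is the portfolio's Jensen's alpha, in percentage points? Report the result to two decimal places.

β = Cov / Var = 0.0264 / 0.0323 = 0.8173
E[R] = Rf + β(Rm − Rf) = 5.1% + 0.8173 × (19.1% − 5.1%) = 16.5422%
α = Rp − E[R] = 18.3% − 16.5422% = 1.7578

1.76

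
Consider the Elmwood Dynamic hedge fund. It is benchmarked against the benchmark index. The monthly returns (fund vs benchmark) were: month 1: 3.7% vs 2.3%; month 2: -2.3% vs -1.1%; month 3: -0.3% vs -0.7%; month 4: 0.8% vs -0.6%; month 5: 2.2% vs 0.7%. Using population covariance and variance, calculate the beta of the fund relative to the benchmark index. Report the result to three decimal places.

1.521

r̄p = 0.8200%,  r̄m = 0.1200%
Cov = Σ(rp − r̄p)(rm − r̄m) / 5 = 2.3636
Var(rm) = Σ(rm − r̄m)² / 5 = 1.5536
β = Cov / Var = 2.3636 / 1.5536 = 1.5214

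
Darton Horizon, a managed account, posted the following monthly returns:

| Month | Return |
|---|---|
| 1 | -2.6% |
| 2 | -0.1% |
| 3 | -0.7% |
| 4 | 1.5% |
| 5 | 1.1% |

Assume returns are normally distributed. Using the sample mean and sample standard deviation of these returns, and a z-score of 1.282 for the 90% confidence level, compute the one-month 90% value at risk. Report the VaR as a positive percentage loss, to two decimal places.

Mean return r̄ = -0.80 / 5 = -0.1600%
Sample std dev = √[10.5920 / 4] = 1.6273%
VaR = −(r̄ − z·σ) = −(-0.1600 − 1.282 × 1.6273) = −(-2.2462) = 2.2462%

2.25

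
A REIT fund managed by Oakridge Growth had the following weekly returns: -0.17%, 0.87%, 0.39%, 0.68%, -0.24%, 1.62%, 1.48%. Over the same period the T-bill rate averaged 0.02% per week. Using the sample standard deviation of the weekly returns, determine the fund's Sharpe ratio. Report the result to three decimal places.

0.877

r̄ = (-0.17 + 0.87 + 0.39 + 0.68 − 0.24 + 1.62 + 1.48) / 7 = 0.6614%
Sample σ = √[Σ(r − r̄)² / 6] = √[3.2103 / 6] = √0.5351 = 0.7315%
Sharpe = (r̄ − rf) / σ = (0.6614 − 0.02) / 0.7315 = 0.6414 / 0.7315 = 0.8768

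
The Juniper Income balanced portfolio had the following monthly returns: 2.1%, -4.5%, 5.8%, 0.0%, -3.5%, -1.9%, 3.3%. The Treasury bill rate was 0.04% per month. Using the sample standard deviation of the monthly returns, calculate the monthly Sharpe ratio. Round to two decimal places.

0.04

μ = (2.1 − 4.5 + 5.8 + 0 − 3.5 − 1.9 + 3.3) / 7 = 1.30 / 7 = 0.1857%
Sample σ = √[Σ(r − μ)² / 6] = √[84.8086 / 6] = √14.1348 = 3.7596%
Sharpe = (μ − rf) / σ = (0.1857 − 0.04) / 3.7596 = 0.1457 / 3.7596 = 0.0388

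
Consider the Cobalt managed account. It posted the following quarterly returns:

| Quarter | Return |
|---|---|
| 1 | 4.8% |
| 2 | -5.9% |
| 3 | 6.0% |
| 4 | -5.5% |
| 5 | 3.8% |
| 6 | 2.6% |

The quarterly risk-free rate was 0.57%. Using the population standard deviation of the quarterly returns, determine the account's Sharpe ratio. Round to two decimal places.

0.08

Mean return μ = 5.80 / 6 = 0.9667%
Population std dev = √[139.6933 / 6] = 4.8252%
Sharpe = (μ − rf) / σ = (0.9667 − 0.57) / 4.8252 = 0.3967 / 4.8252 = 0.0822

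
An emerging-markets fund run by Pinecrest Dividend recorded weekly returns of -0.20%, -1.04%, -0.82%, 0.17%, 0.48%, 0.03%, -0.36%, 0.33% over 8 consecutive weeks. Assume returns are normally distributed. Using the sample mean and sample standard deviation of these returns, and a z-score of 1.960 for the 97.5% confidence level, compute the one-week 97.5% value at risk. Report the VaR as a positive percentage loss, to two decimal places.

1.24

μ = (-0.2 − 1.04 − 0.82 + 0.17 + 0.48 + 0.03 − 0.36 + 0.33) / 8 = -0.1763%
Σ(r − μ)² = 2.0442; sample σ = √(2.0442/7) = 0.5404%
VaR = −(μ − z·σ) = −(-0.1763 − 1.960 × 0.5404) = −(-1.2355) = 1.2355%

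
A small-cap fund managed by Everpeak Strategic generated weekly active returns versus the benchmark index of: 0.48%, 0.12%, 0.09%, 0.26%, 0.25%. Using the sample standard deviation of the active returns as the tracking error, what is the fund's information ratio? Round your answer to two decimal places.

Mean return r̄ = 1.200 / 5 = 0.2400%
Sample σ = √[Σ(r − r̄)² / 4] = √[0.0950 / 4] = √0.0238 = 0.1543%
IR = r̄ / tracking error = 0.2400 / 0.1543 = 1.5554

1.56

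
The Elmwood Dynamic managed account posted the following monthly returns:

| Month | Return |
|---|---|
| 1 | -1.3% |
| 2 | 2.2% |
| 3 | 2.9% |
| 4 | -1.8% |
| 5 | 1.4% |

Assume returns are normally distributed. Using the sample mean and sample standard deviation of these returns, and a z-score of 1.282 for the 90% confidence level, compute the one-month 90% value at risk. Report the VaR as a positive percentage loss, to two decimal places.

μ = (-1.3 + 2.2 + 2.9 − 1.8 + 1.4) / 5 = 3.40 / 5 = 0.6800%
Σ(r − μ)² = (-1.3 − 0.6800)² + (2.2 − 0.6800)² + (2.9 − 0.6800)² + … = 17.8280
sample σ = √(17.8280 / 4) = √4.4570 = 2.1112%
VaR = −(μ − z·σ) = −(0.6800 − 1.282 × 2.1112) = −(-2.0266) = 2.0266%

2.03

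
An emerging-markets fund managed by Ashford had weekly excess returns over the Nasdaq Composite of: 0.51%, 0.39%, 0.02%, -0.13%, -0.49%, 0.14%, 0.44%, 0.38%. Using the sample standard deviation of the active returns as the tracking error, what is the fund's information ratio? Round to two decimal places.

0.46

r̄ = (0.51 + 0.39 + 0.02 − 0.13 − 0.49 + 0.14 + 0.44 + 0.38) / 8 = 0.1575%
Σ(r − r̄)² = 0.8288; sample σ = √(0.8288/7) = 0.3441%
IR = r̄ / tracking error = 0.1575 / 0.3441 = 0.4577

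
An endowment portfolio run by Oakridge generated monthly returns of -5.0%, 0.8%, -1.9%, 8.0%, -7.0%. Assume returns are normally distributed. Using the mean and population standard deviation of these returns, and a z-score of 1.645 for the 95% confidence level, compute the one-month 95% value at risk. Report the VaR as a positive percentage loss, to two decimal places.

r̄ = (-5 + 0.8 − 1.9 + 8 − 7) / 5 = -1.0200%
Population std dev = √[137.0480 / 5] = 5.2354%
VaR = −(r̄ − z·σ) = −(-1.0200 − 1.645 × 5.2354) = −(-9.6322) = 9.6322%

9.63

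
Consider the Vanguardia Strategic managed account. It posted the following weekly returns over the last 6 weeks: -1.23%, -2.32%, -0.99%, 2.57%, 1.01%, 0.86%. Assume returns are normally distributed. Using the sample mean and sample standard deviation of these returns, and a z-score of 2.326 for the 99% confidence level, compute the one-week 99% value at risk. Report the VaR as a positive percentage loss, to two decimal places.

μ = (-1.23 − 2.32 − 0.99 + 2.57 + 1.01 + 0.86) / 6 = -0.100 / 6 = -0.0167%
Σ(r − μ)² = (-1.23 − (-0.0167))² + (-2.32 − (-0.0167))² + … = 16.2383
sample σ = √(16.2383 / 5) = √3.2477 = 1.8021%
VaR = −(μ − z·σ) = −(-0.0167 − 2.326 × 1.8021) = −(-4.2084) = 4.2084%

4.21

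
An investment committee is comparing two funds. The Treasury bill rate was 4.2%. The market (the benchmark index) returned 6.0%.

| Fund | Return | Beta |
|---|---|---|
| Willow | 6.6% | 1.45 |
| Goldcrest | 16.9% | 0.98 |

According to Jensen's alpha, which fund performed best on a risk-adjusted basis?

Goldcrest

Willow: α = 6.6% − [4.2% + 1.45 × (6.0% − 4.2%)] = -0.210
Goldcrest: α = 16.9% − [4.2% + 0.98 × (6.0% − 4.2%)] = 10.936
Highest: Goldcrest (10.936).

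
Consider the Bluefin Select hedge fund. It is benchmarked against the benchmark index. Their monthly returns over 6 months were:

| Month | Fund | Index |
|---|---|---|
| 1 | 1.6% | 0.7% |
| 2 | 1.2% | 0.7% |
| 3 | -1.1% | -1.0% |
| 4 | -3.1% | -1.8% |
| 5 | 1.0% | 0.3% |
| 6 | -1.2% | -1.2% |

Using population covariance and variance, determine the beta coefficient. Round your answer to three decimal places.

1.664

r̄p = -0.2667%,  r̄m = -0.3833%
Cov = Σ(rp − r̄p)(rm − r̄m) / 6 = 1.6278
Var(rm) = Σ(rm − r̄m)² / 6 = 0.9781
β = Cov / Var = 1.6278 / 0.9781 = 1.6642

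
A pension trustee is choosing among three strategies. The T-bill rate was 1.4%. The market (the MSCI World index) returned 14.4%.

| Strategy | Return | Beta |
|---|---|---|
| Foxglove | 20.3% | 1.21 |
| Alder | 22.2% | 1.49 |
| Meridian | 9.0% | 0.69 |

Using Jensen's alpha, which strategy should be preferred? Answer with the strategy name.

Foxglove

Foxglove: α = 20.3% − [1.4% + 1.21 × (14.4% − 1.4%)] = 3.170
Alder: α = 22.2% − [1.4% + 1.49 × (14.4% − 1.4%)] = 1.430
Meridian: α = 9.0% − [1.4% + 0.69 × (14.4% − 1.4%)] = -1.370
Highest: Foxglove (3.170).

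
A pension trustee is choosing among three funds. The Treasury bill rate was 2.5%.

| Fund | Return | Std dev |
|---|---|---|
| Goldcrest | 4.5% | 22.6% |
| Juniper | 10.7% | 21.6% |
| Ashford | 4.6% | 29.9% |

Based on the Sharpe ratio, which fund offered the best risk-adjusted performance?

Goldcrest: Sharpe ratio = (4.5% − 2.5%) / 22.6% = 0.088
Juniper: Sharpe ratio = (10.7% − 2.5%) / 21.6% = 0.380
Ashford: Sharpe ratio = (4.6% − 2.5%) / 29.9% = 0.070
Highest: Juniper (0.380).

Juniper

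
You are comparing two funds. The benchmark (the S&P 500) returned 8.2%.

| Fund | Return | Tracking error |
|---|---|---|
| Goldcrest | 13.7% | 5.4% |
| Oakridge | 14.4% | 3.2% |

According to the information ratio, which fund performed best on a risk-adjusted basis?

Oakridge

Goldcrest: IR = (13.7% − 8.2%) / 5.4% = 1.019
Oakridge: IR = (14.4% − 8.2%) / 3.2% = 1.938
Highest: Oakridge (1.938).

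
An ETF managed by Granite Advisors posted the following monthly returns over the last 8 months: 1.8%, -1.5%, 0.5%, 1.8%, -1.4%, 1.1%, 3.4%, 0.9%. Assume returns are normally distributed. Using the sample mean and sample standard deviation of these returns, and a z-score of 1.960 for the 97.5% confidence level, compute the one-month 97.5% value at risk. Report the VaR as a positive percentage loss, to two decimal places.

μ = (1.8 − 1.5 + 0.5 + 1.8 − 1.4 + 1.1 + 3.4 + 0.9) / 8 = 6.60 / 8 = 0.8250%
Σ(r − μ)² = (1.8 − 0.8250)² + (-1.5 − 0.8250)² + (0.5 − 0.8250)² + … = 19.0750
σ = √[19.0750 / 7] = 1.6508%
VaR = −(μ − z·σ) = −(0.8250 − 1.960 × 1.6508) = −(-2.4106) = 2.4106%

2.41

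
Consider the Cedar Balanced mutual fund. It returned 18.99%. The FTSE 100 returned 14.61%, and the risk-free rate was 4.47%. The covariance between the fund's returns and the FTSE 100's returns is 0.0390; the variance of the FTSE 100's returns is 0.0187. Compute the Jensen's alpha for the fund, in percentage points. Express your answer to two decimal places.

β = Cov / Var = 0.0390 / 0.0187 = 2.0856
E[R] = Rf + β(Rm − Rf) = 4.47% + 2.0856 × (14.61% − 4.47%) = 25.6180%
α = Rp − E[R] = 18.99% − 25.6180% = -6.6280

-6.63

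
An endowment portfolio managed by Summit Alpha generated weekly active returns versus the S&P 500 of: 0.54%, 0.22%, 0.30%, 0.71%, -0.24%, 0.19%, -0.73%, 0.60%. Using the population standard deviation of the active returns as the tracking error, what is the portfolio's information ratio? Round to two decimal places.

r̄ = (0.54 + 0.22 + 0.3 + 0.71 − 0.24 + 0.19 − 0.73 + 0.6) / 8 = 0.1988%
Σ(r − r̄)² = (0.54 − 0.1988)² + (0.22 − 0.1988)² + (0.3 − 0.1988)² + … = 1.6047
σ = √[1.6047 / 8] = 0.4479%
IR = r̄ / tracking error = 0.1988 / 0.4479 = 0.4438

0.44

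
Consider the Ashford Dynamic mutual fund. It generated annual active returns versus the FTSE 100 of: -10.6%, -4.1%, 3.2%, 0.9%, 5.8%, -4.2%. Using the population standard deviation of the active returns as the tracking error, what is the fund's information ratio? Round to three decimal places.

r̄ = (-10.6 − 4.1 + 3.2 + 0.9 + 5.8 − 4.2) / 6 = -9.00 / 6 = -1.5000%
Σ(r − r̄)² = (-10.6 − (-1.5000))² + (-4.1 − (-1.5000))² + (3.2 − (-1.5000))² + … = 178.0000
population σ = √(178.0000 / 6) = √29.6667 = 5.4467%
IR = r̄ / tracking error = -1.5000 / 5.4467 = -0.2754

-0.275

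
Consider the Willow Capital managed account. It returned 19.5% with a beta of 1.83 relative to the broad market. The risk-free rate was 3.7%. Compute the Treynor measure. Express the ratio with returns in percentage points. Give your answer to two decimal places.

8.63

Treynor = (Rp − Rf) / β = (19.5% − 3.7%) / 1.83 = 15.80 / 1.83 = 8.6339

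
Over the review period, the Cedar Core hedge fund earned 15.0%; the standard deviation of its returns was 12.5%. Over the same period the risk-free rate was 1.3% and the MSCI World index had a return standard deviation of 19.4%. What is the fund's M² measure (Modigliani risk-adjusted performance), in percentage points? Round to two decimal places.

Sharpe = (Rp − Rf) / σp = (15.0% − 1.3%) / 12.5% = 1.0960
M² = Rf + Sharpe × σm = 1.3% + 1.0960 × 19.4% = 22.5624%

22.56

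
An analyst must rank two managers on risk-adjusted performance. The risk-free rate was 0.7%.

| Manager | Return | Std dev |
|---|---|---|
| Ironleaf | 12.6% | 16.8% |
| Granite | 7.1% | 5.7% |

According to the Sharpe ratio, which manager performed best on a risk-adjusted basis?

Ironleaf: Sharpe ratio = (12.6% − 0.7%) / 16.8% = 0.708
Granite: Sharpe ratio = (7.1% − 0.7%) / 5.7% = 1.123
Highest: Granite (1.123).

Granite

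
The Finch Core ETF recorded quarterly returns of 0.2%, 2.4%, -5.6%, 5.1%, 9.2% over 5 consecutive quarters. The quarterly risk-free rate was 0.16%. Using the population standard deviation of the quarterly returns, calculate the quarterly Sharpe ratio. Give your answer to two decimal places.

0.42

r̄ = (0.2 + 2.4 − 5.6 + 5.1 + 9.2) / 5 = 2.2600%
Σ(r − r̄)² = (0.2 − 2.2600)² + (2.4 − 2.2600)² + … = 122.2720
σ = √[122.2720 / 5] = 4.9451%
Sharpe = (r̄ − rf) / σ = (2.2600 − 0.16) / 4.9451 = 2.1000 / 4.9451 = 0.4247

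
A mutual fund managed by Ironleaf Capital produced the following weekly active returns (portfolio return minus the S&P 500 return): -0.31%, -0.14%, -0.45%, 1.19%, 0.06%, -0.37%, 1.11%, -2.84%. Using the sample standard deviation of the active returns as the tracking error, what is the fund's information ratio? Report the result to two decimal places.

-0.18

Mean return r̄ = -1.750 / 8 = -0.2188%
Sample σ = √[Σ(r − r̄)² / 7] = √[10.7897 / 7] = √1.5414 = 1.2415%
IR = r̄ / tracking error = -0.2188 / 1.2415 = -0.1762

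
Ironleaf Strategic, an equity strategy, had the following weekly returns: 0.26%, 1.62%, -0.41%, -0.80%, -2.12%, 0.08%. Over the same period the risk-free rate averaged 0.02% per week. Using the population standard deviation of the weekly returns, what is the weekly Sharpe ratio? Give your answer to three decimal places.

r̄ = (0.26 + 1.62 − 0.41 − 0.8 − 2.12 + 0.08) / 6 = -1.370 / 6 = -0.2283%
Population σ = √[Σ(r − r̄)² / 6] = √[7.6881 / 6] = √1.2814 = 1.1320%
Sharpe = (r̄ − rf) / σ = (-0.2283 − 0.02) / 1.1320 = -0.2483 / 1.1320 = -0.2193

-0.219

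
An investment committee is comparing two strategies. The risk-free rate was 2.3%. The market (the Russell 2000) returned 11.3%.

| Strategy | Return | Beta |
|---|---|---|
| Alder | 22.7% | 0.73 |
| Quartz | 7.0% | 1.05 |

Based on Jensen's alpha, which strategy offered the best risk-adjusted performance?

Alder

Alder: α = 22.7% − [2.3% + 0.73 × (11.3% − 2.3%)] = 13.830
Quartz: α = 7.0% − [2.3% + 1.05 × (11.3% − 2.3%)] = -4.750
Highest: Alder (13.830).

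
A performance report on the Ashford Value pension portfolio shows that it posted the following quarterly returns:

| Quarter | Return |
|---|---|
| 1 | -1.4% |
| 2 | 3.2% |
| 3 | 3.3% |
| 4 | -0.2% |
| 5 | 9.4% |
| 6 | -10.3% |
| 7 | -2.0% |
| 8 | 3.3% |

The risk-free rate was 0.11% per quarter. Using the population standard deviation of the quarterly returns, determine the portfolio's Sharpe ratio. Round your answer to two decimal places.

0.10

Mean return r̄ = 5.30 / 8 = 0.6625%
Σ(r − r̄)² = 228.9588; population σ = √(228.9588/8) = 5.3498%
Sharpe = (r̄ − rf) / σ = (0.6625 − 0.11) / 5.3498 = 0.5525 / 5.3498 = 0.1033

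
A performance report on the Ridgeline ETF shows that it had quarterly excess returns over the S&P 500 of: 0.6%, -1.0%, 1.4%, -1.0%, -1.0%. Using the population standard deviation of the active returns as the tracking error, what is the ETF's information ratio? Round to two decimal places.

-0.20

r̄ = (0.6 − 1 + 1.4 − 1 − 1) / 5 = -1.00 / 5 = -0.2000%
Σ(r − r̄)² = (0.6 − (-0.2000))² + (-1 − (-0.2000))² + (1.4 − (-0.2000))² + … = 5.1200
population σ = √(5.1200 / 5) = √1.0240 = 1.0119%
IR = r̄ / tracking error = -0.2000 / 1.0119 = -0.1976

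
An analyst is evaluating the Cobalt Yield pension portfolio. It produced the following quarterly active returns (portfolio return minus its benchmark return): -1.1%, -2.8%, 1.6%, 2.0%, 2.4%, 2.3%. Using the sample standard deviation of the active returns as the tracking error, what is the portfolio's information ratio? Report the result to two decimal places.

μ = (-1.1 − 2.8 + 1.6 + 2 + 2.4 + 2.3) / 6 = 0.7333%
Σ(r − μ)² = (-1.1 − 0.7333)² + (-2.8 − 0.7333)² + … = 23.4333
sample σ = √(23.4333 / 5) = √4.6867 = 2.1649%
IR = μ / tracking error = 0.7333 / 2.1649 = 0.3387

0.34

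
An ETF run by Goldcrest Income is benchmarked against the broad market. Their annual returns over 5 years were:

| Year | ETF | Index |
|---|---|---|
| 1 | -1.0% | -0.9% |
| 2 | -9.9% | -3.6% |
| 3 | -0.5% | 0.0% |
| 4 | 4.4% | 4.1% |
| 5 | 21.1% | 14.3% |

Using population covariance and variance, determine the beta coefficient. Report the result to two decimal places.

r̄p = 2.8200%,  r̄m = 2.7800%
Cov = Σ(rp − r̄p)(rm − r̄m) / 5 = 63.4224
Var(rm) = Σ(rm − r̄m)² / 5 = 39.2856
β = Cov / Var = 63.4224 / 39.2856 = 1.6144

1.61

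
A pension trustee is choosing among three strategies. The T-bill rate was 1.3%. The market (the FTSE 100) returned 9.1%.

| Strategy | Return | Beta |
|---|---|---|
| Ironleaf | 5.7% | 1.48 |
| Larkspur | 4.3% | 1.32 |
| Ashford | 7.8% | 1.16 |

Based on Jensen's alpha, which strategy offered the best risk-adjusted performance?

Ashford

Ironleaf: α = 5.7% − [1.3% + 1.48 × (9.1% − 1.3%)] = -7.144
Larkspur: α = 4.3% − [1.3% + 1.32 × (9.1% − 1.3%)] = -7.296
Ashford: α = 7.8% − [1.3% + 1.16 × (9.1% − 1.3%)] = -2.548
Highest: Ashford (-2.548).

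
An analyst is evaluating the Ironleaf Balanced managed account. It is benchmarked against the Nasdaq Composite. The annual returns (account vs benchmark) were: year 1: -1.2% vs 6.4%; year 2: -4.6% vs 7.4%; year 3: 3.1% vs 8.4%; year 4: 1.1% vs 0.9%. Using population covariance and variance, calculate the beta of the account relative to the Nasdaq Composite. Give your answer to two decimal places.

r̄p = -0.4000%,  r̄m = 5.7750%
Cov = Σ(rp − r̄p)(rm − r̄m) / 4 = -1.3625
Var(rm) = Σ(rm − r̄m)² / 4 = 8.4219
β = Cov / Var = -1.3625 / 8.4219 = -0.1618

-0.16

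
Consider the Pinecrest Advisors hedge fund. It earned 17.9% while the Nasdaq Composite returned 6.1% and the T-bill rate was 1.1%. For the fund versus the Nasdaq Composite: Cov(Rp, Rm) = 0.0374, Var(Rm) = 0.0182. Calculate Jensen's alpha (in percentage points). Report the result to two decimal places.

β = Cov / Var = 0.0374 / 0.0182 = 2.0549
E[R] = Rf + β(Rm − Rf) = 1.1% + 2.0549 × (6.1% − 1.1%) = 11.3745%
α = Rp − E[R] = 17.9% − 11.3745% = 6.5255

6.53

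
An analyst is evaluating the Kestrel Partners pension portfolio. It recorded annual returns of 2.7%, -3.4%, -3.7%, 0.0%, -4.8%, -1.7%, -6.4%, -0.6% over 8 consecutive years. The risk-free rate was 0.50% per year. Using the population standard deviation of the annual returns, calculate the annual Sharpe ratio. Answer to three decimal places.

r̄ = (2.7 − 3.4 − 3.7 + 0 − 4.8 − 1.7 − 6.4 − 0.6) / 8 = -2.2375%
Population σ = √[Σ(r − r̄)² / 8] = √[59.7388 / 8] = √7.4674 = 2.7327%
Sharpe = (r̄ − rf) / σ = (-2.2375 − 0.5) / 2.7327 = -2.7375 / 2.7327 = -1.0018

-1.002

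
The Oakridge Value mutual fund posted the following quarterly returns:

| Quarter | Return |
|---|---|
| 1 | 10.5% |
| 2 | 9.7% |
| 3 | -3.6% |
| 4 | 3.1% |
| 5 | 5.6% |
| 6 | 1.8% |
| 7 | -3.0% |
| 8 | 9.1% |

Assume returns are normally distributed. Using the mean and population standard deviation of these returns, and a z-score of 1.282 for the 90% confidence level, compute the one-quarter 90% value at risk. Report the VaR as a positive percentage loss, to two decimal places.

2.50

r̄ = (10.5 + 9.7 − 3.6 + 3.1 + 5.6 + 1.8 − 3 + 9.1) / 8 = 4.1500%
Population σ = √[Σ(r − r̄)² / 8] = √[215.5400 / 8] = √26.9425 = 5.1906%
VaR = −(r̄ − z·σ) = −(4.1500 − 1.282 × 5.1906) = −(-2.5043) = 2.5043%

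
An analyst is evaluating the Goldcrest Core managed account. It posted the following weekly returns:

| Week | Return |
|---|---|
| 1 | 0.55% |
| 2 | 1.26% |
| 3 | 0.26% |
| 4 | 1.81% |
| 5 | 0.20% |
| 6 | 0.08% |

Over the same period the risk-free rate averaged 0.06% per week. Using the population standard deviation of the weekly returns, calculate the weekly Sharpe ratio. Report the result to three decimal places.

r̄ = (0.55 + 1.26 + 0.26 + 1.81 + 0.2 + 0.08) / 6 = 4.160 / 6 = 0.6933%
Population std dev = √[2.3959 / 6] = 0.6319%
Sharpe = (r̄ − rf) / σ = (0.6933 − 0.06) / 0.6319 = 0.6333 / 0.6319 = 1.0022

1.002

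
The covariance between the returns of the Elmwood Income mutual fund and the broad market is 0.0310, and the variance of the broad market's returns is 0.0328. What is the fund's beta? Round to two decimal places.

β = Cov(Rp, Rm) / Var(Rm) = 0.0310 / 0.0328 = 0.9451

0.95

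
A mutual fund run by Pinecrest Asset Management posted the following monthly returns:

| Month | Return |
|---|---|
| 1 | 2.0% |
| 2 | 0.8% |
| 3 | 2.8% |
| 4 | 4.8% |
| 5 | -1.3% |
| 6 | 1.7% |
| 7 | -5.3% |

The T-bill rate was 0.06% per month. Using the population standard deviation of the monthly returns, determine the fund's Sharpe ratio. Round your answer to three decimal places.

0.240

r̄ = (2 + 0.8 + 2.8 + 4.8 − 1.3 + 1.7 − 5.3) / 7 = 0.7857%
Σ(r − r̄)² = (2 − 0.7857)² + (0.8 − 0.7857)² + … = 63.8686
population σ = √(63.8686 / 7) = √9.1241 = 3.0206%
Sharpe = (r̄ − rf) / σ = (0.7857 − 0.06) / 3.0206 = 0.7257 / 3.0206 = 0.2403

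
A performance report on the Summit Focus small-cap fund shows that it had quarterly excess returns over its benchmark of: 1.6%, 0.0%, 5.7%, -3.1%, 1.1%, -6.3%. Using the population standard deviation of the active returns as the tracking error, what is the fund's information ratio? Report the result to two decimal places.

μ = (1.6 + 0 + 5.7 − 3.1 + 1.1 − 6.3) / 6 = -1.00 / 6 = -0.1667%
Σ(r − μ)² = (1.6 − (-0.1667))² + (0 − (-0.1667))² + (5.7 − (-0.1667))² + … = 85.3933
population σ = √(85.3933 / 6) = √14.2322 = 3.7726%
IR = μ / tracking error = -0.1667 / 3.7726 = -0.0442

-0.04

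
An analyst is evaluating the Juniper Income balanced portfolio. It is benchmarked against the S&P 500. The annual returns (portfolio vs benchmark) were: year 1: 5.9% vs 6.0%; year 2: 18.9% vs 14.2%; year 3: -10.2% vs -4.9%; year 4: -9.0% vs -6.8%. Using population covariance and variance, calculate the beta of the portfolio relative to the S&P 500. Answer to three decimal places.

1.391

r̄p = 1.4000%,  r̄m = 2.1250%
Cov = Σ(rp − r̄p)(rm − r̄m) / 4 = 100.7650
Var(rm) = Σ(rm − r̄m)² / 4 = 72.4569
β = Cov / Var = 100.7650 / 72.4569 = 1.3907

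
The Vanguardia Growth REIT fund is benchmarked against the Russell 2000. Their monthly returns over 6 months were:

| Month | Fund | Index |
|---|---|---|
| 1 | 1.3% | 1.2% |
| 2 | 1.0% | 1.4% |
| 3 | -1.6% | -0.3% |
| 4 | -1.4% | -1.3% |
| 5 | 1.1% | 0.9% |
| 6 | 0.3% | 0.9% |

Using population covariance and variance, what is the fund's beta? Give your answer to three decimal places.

r̄p = 0.1167%,  r̄m = 0.4667%
Cov = Σ(rp − r̄p)(rm − r̄m) / 6 = 1.0322
Var(rm) = Σ(rm − r̄m)² / 6 = 0.9156
β = Cov / Var = 1.0322 / 0.9156 = 1.1273

1.127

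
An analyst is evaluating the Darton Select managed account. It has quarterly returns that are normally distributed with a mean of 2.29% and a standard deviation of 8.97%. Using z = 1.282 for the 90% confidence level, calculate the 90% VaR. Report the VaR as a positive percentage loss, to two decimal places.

9.21

VaR (as % loss) = −(μ − z·σ) = −(2.29% − 1.282 × 8.97%) = −(-9.20954%) = 9.20954%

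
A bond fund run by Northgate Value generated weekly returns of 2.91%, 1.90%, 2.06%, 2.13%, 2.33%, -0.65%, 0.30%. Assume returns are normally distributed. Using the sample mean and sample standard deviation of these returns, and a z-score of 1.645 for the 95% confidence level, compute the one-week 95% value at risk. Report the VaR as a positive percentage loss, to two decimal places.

0.51

μ = (2.91 + 1.9 + 2.06 + 2.13 + 2.33 − 0.65 + 0.3) / 7 = 1.5686%
Σ(r − μ)² = 9.5771; sample σ = √(9.5771/6) = 1.2634%
VaR = −(μ − z·σ) = −(1.5686 − 1.645 × 1.2634) = −(-0.5097) = 0.5097%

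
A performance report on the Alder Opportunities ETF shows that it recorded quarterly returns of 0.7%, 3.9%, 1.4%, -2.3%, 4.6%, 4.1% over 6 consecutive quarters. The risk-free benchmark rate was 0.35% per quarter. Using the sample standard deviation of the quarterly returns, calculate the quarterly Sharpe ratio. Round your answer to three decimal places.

Mean return μ = 12.40 / 6 = 2.0667%
Sample σ = √[Σ(r − μ)² / 5] = √[35.2933 / 5] = √7.0587 = 2.6568%
Sharpe = (μ − rf) / σ = (2.0667 − 0.35) / 2.6568 = 1.7167 / 2.6568 = 0.6462

0.646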